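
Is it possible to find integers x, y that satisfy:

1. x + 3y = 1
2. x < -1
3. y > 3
Yes

Take x = -11, y = 4. Substituting into each constraint:
  (1) (-11) + 3(4) = 1 ✓
  (2) -11 < -1 ✓
  (3) 4 > 3 ✓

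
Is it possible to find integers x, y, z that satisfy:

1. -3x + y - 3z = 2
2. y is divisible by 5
Yes

Take x = -1, y = 5, z = 2. Substituting into each constraint:
  (1) -3(-1) + 5 - 3(2) = 2 ✓
  (2) 5 = 5 × 1, remainder 0 ✓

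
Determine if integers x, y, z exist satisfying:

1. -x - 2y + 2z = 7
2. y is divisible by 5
Yes

Take x = -7, y = 0, z = 0. Substituting into each constraint:
  (1) 7 - 2(0) + 2(0) = 7 ✓
  (2) 0 = 5 × 0, remainder 0 ✓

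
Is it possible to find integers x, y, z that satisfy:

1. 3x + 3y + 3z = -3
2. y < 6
Yes

Take x = -1, y = 0, z = 0. Substituting into each constraint:
  (1) 3(-1) + 3(0) + 3(0) = -3 ✓
  (2) 0 < 6 ✓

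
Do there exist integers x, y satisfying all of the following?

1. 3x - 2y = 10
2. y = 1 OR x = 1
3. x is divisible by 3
No

The full constraint system is jointly infeasible over the integers. Each constraint and what it forces:

  - 3x - 2y = 10: is a linear equation tying the variables together
  - y = 1 OR x = 1: forces a choice: either y = 1 or x = 1
  - x is divisible by 3: restricts x to multiples of 3

Split on the disjunction (y = 1 OR x = 1):
  • If y = 1: with y = 1, writing x = 3x', every remaining term of the linear equation is divisible by 9, so the left side is ≡ 0 (mod 9); but the right side 12 ≡ 3 (mod 9). No integers can satisfy it.
  • If x = 1: this contradicts the divisibility constraint — 1 is not a multiple of 3.
Both branches are infeasible, so the system has no integer solution.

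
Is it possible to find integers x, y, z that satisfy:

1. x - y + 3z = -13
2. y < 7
Yes

Take x = -13, y = 0, z = 0. Substituting into each constraint:
  (1) (-13) + 0 + 3(0) = -13 ✓
  (2) 0 < 7 ✓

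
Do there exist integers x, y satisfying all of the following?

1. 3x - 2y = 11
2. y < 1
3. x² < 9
Yes

Take x = 1, y = -4. Substituting into each constraint:
  (1) 3(1) - 2(-4) = 11 ✓
  (2) -4 < 1 ✓
  (3) x² = (1)² = 1, and 1 < 9 ✓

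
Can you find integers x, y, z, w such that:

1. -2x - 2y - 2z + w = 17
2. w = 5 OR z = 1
Yes

Take x = 0, y = 0, z = -6, w = 5. Substituting into each constraint:
  (1) -2(0) - 2(0) - 2(-6) + 5 = 17 ✓
  (2) w = 5, target 5 ✓ (first branch holds)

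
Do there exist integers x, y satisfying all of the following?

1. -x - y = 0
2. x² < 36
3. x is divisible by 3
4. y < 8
Yes

Take x = 0, y = 0. Substituting into each constraint:
  (1) 0 + 0 = 0 ✓
  (2) x² = (0)² = 0, and 0 < 36 ✓
  (3) 0 = 3 × 0, remainder 0 ✓
  (4) 0 < 8 ✓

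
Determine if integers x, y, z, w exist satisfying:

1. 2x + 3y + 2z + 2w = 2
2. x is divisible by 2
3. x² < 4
Yes

Take x = 0, y = 0, z = 0, w = 1. Substituting into each constraint:
  (1) 2(0) + 3(0) + 2(0) + 2(1) = 2 ✓
  (2) 0 = 2 × 0, remainder 0 ✓
  (3) x² = (0)² = 0, and 0 < 4 ✓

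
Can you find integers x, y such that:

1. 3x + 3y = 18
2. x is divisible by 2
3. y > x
Yes

Take x = 0, y = 6. Substituting into each constraint:
  (1) 3(0) + 3(6) = 18 ✓
  (2) 0 = 2 × 0, remainder 0 ✓
  (3) 6 > 0 ✓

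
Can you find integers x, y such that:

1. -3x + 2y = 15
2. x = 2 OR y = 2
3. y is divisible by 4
No

A contradictory subset is {-3x + 2y = 15, x = 2 OR y = 2}. No integer assignment can satisfy these jointly:

  - -3x + 2y = 15: is a linear equation tying the variables together
  - x = 2 OR y = 2: forces a choice: either x = 2 or y = 2

Split on the disjunction (x = 2 OR y = 2):
  • If x = 2: with x = 2, every remaining term of the linear equation is divisible by 2, so the left side is ≡ 0 (mod 2); but the right side 21 ≡ 1 (mod 2). No integers can satisfy it.
  • If y = 2: with y = 2, every remaining term of the linear equation is divisible by 3, so the left side is ≡ 0 (mod 3); but the right side 11 ≡ 2 (mod 3). No integers can satisfy it.
Both branches are infeasible, so the system has no integer solution.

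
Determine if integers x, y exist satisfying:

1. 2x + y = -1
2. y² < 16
Yes

Take x = 0, y = -1. Substituting into each constraint:
  (1) 2(0) + (-1) = -1 ✓
  (2) y² = (-1)² = 1, and 1 < 16 ✓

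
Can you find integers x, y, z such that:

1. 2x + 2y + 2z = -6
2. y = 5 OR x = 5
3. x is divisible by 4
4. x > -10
Yes

Take x = 8, y = 5, z = -16. Substituting into each constraint:
  (1) 2(8) + 2(5) + 2(-16) = -6 ✓
  (2) y = 5, target 5 ✓ (first branch holds)
  (3) 8 = 4 × 2, remainder 0 ✓
  (4) 8 > -10 ✓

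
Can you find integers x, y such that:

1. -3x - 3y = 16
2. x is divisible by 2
No

Even the single constraint (-3x - 3y = 16) is infeasible over the integers.

  - -3x - 3y = 16: every term on the left is divisible by 3, so the LHS ≡ 0 (mod 3), but the RHS 16 is not — no integer solution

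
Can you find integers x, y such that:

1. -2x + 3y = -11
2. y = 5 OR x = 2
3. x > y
Yes

Take x = 13, y = 5. Substituting into each constraint:
  (1) -2(13) + 3(5) = -11 ✓
  (2) y = 5, target 5 ✓ (first branch holds)
  (3) 13 > 5 ✓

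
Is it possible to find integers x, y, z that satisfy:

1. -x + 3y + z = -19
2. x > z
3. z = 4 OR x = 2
Yes

Take x = 5, y = -6, z = 4. Substituting into each constraint:
  (1) (-5) + 3(-6) + 4 = -19 ✓
  (2) 5 > 4 ✓
  (3) z = 4, target 4 ✓ (first branch holds)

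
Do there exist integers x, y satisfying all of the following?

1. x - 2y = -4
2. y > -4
Yes

Take x = -4, y = 0. Substituting into each constraint:
  (1) (-4) - 2(0) = -4 ✓
  (2) 0 > -4 ✓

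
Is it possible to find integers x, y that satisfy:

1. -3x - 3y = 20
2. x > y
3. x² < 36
No

Even the single constraint (-3x - 3y = 20) is infeasible over the integers.

  - -3x - 3y = 20: every term on the left is divisible by 3, so the LHS ≡ 0 (mod 3), but the RHS 20 is not — no integer solution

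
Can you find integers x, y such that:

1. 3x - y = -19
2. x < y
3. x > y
No

A contradictory subset is {x < y, x > y}. No integer assignment can satisfy these jointly:

  - x < y: bounds one variable relative to another variable
  - x > y: bounds one variable relative to another variable

Direct contradiction: y > x and x > y cannot both hold.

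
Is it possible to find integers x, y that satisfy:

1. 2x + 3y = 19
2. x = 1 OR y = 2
No

The full constraint system is jointly infeasible over the integers. Each constraint and what it forces:

  - 2x + 3y = 19: is a linear equation tying the variables together
  - x = 1 OR y = 2: forces a choice: either x = 1 or y = 2

Split on the disjunction (x = 1 OR y = 2):
  • If x = 1: with x = 1, every remaining term of the linear equation is divisible by 3, so the left side is ≡ 0 (mod 3); but the right side 17 ≡ 2 (mod 3). No integers can satisfy it.
  • If y = 2: with y = 2, every remaining term of the linear equation is divisible by 2, so the left side is ≡ 0 (mod 2); but the right side 13 ≡ 1 (mod 2). No integers can satisfy it.
Both branches are infeasible, so the system has no integer solution.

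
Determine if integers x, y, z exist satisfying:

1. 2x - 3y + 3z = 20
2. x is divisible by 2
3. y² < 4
Yes

Take x = -2, y = 0, z = 8. Substituting into each constraint:
  (1) 2(-2) - 3(0) + 3(8) = 20 ✓
  (2) -2 = 2 × -1, remainder 0 ✓
  (3) y² = (0)² = 0, and 0 < 4 ✓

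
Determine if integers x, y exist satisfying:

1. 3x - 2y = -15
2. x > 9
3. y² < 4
No

The full constraint system is jointly infeasible over the integers. Each constraint and what it forces:

  - 3x - 2y = -15: is a linear equation tying the variables together
  - x > 9: bounds one variable relative to a constant
  - y² < 4: restricts y to |y| ≤ 1

Range argument: with x ∈ [10, ∞], y ∈ [-1, 1], the left side of the equation is at least 28, but the right side is -15 < 28. No integer solution exists.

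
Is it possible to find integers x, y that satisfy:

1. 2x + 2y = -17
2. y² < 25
No

Even the single constraint (2x + 2y = -17) is infeasible over the integers.

  - 2x + 2y = -17: every term on the left is divisible by 2, so the LHS ≡ 0 (mod 2), but the RHS -17 is not — no integer solution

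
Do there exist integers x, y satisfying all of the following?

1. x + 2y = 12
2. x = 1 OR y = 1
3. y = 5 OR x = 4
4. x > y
No

A contradictory subset is {x + 2y = 12, y = 5 OR x = 4, x > y}. No integer assignment can satisfy these jointly:

  - x + 2y = 12: is a linear equation tying the variables together
  - y = 5 OR x = 4: forces a choice: either y = 5 or x = 4
  - x > y: bounds one variable relative to another variable

Split on the disjunction (y = 5 OR x = 4):
  • If y = 5: the equation forces x = 2, giving (y, x) = (5, 2), which violates x > y.
  • If x = 4: the equation forces y = 4, giving (x, y) = (4, 4), which violates x > y.
Both branches are infeasible, so the system has no integer solution.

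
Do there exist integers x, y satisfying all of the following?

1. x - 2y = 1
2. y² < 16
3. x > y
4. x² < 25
Yes

Take x = 1, y = 0. Substituting into each constraint:
  (1) 1 - 2(0) = 1 ✓
  (2) y² = (0)² = 0, and 0 < 16 ✓
  (3) 1 > 0 ✓
  (4) x² = (1)² = 1, and 1 < 25 ✓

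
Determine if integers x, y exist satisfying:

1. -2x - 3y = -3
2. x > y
Yes

Take x = 3, y = -1. Substituting into each constraint:
  (1) -2(3) - 3(-1) = -3 ✓
  (2) 3 > -1 ✓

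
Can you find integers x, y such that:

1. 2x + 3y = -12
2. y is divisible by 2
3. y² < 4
Yes

Take x = -6, y = 0. Substituting into each constraint:
  (1) 2(-6) + 3(0) = -12 ✓
  (2) 0 = 2 × 0, remainder 0 ✓
  (3) y² = (0)² = 0, and 0 < 4 ✓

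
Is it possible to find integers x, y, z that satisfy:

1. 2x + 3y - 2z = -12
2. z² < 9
Yes

Take x = 0, y = -4, z = 0. Substituting into each constraint:
  (1) 2(0) + 3(-4) - 2(0) = -12 ✓
  (2) z² = (0)² = 0, and 0 < 9 ✓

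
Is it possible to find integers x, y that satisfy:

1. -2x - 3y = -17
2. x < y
Yes

Take x = 1, y = 5. Substituting into each constraint:
  (1) -2(1) - 3(5) = -17 ✓
  (2) 1 < 5 ✓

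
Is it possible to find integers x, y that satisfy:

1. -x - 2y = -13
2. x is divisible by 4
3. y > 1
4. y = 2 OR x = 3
No

The full constraint system is jointly infeasible over the integers. Each constraint and what it forces:

  - -x - 2y = -13: is a linear equation tying the variables together
  - x is divisible by 4: restricts x to multiples of 4
  - y > 1: bounds one variable relative to a constant
  - y = 2 OR x = 3: forces a choice: either y = 2 or x = 3

Modular obstruction: writing x = 4x', every remaining term of the linear equation is divisible by 2, so the left side is ≡ 0 (mod 2); but the right side -13 ≡ 1 (mod 2). No integers can satisfy it.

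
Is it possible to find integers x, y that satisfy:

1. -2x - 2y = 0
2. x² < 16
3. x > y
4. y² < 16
Yes

Take x = 1, y = -1. Substituting into each constraint:
  (1) -2(1) - 2(-1) = 0 ✓
  (2) x² = (1)² = 1, and 1 < 16 ✓
  (3) 1 > -1 ✓
  (4) y² = (-1)² = 1, and 1 < 16 ✓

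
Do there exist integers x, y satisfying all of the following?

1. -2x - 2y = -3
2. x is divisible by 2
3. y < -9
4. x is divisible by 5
No

Even the single constraint (-2x - 2y = -3) is infeasible over the integers.

  - -2x - 2y = -3: every term on the left is divisible by 2, so the LHS ≡ 0 (mod 2), but the RHS -3 is not — no integer solution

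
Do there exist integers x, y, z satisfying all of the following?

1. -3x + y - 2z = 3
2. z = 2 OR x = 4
Yes

Take x = 4, y = 1, z = -7. Substituting into each constraint:
  (1) -3(4) + 1 - 2(-7) = 3 ✓
  (2) x = 4, target 4 ✓ (second branch holds)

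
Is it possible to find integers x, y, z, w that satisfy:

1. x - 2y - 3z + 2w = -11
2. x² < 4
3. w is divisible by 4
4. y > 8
Yes

Take x = -1, y = 11, z = -4, w = 0. Substituting into each constraint:
  (1) (-1) - 2(11) - 3(-4) + 2(0) = -11 ✓
  (2) x² = (-1)² = 1, and 1 < 4 ✓
  (3) 0 = 4 × 0, remainder 0 ✓
  (4) 11 > 8 ✓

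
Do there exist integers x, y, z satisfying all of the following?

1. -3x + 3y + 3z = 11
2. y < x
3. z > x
No

Even the single constraint (-3x + 3y + 3z = 11) is infeasible over the integers.

  - -3x + 3y + 3z = 11: every term on the left is divisible by 3, so the LHS ≡ 0 (mod 3), but the RHS 11 is not — no integer solution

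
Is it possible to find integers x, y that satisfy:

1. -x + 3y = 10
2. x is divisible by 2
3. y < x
Yes

Take x = 8, y = 6. Substituting into each constraint:
  (1) (-8) + 3(6) = 10 ✓
  (2) 8 = 2 × 4, remainder 0 ✓
  (3) 6 < 8 ✓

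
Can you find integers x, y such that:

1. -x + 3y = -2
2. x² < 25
Yes

Take x = 2, y = 0. Substituting into each constraint:
  (1) (-2) + 3(0) = -2 ✓
  (2) x² = (2)² = 4, and 4 < 25 ✓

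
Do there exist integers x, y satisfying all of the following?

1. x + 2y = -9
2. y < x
Yes

Take x = -1, y = -4. Substituting into each constraint:
  (1) (-1) + 2(-4) = -9 ✓
  (2) -4 < -1 ✓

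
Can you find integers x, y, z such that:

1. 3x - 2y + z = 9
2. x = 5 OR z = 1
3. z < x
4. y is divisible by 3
Yes

Take x = 5, y = 3, z = 0. Substituting into each constraint:
  (1) 3(5) - 2(3) + 0 = 9 ✓
  (2) x = 5, target 5 ✓ (first branch holds)
  (3) 0 < 5 ✓
  (4) 3 = 3 × 1, remainder 0 ✓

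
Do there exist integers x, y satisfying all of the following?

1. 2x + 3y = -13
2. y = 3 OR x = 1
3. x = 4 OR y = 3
Yes

Take x = -11, y = 3. Substituting into each constraint:
  (1) 2(-11) + 3(3) = -13 ✓
  (2) y = 3, target 3 ✓ (first branch holds)
  (3) y = 3, target 3 ✓ (second branch holds)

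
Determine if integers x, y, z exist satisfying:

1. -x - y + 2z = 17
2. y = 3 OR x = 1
Yes

Take x = 0, y = 3, z = 10. Substituting into each constraint:
  (1) 0 + (-3) + 2(10) = 17 ✓
  (2) y = 3, target 3 ✓ (first branch holds)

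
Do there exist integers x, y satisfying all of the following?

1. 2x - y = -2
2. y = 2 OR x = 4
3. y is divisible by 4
No

The full constraint system is jointly infeasible over the integers. Each constraint and what it forces:

  - 2x - y = -2: is a linear equation tying the variables together
  - y = 2 OR x = 4: forces a choice: either y = 2 or x = 4
  - y is divisible by 4: restricts y to multiples of 4

Split on the disjunction (y = 2 OR x = 4):
  • If y = 2: this contradicts the divisibility constraint — 2 is not a multiple of 4.
  • If x = 4: with x = 4, writing y = 4y', every remaining term of the linear equation is divisible by 4, so the left side is ≡ 0 (mod 4); but the right side -10 ≡ 2 (mod 4). No integers can satisfy it.
Both branches are infeasible, so the system has no integer solution.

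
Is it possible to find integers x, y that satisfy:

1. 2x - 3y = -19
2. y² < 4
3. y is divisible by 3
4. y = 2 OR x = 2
No

A contradictory subset is {2x - 3y = -19, y² < 4, y = 2 OR x = 2}. No integer assignment can satisfy these jointly:

  - 2x - 3y = -19: is a linear equation tying the variables together
  - y² < 4: restricts y to |y| ≤ 1
  - y = 2 OR x = 2: forces a choice: either y = 2 or x = 2

Split on the disjunction (y = 2 OR x = 2):
  • If y = 2: this contradicts y² < 4, which requires |y| ≤ 1.
  • If x = 2: with x = 2, every remaining term of the linear equation is divisible by 3, so the left side is ≡ 0 (mod 3); but the right side -23 ≡ 1 (mod 3). No integers can satisfy it.
Both branches are infeasible, so the system has no integer solution.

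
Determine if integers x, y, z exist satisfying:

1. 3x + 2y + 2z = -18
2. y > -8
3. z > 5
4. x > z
No

The full constraint system is jointly infeasible over the integers. Each constraint and what it forces:

  - 3x + 2y + 2z = -18: is a linear equation tying the variables together
  - y > -8: bounds one variable relative to a constant
  - z > 5: bounds one variable relative to a constant
  - x > z: bounds one variable relative to another variable

Propagating the comparison: x > z and z ≥ 6 give x ≥ 7. Range argument: with x ∈ [7, ∞], y ∈ [-7, ∞], z ∈ [6, ∞], the left side of the equation is at least 19, but the right side is -18 < 19. No integer solution exists.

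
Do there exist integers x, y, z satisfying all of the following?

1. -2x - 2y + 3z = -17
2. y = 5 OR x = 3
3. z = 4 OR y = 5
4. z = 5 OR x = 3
Yes

Take x = 11, y = 5, z = 5. Substituting into each constraint:
  (1) -2(11) - 2(5) + 3(5) = -17 ✓
  (2) y = 5, target 5 ✓ (first branch holds)
  (3) y = 5, target 5 ✓ (second branch holds)
  (4) z = 5, target 5 ✓ (first branch holds)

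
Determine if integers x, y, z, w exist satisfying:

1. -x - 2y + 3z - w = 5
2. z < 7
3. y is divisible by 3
Yes

Take x = -5, y = 0, z = 0, w = 0. Substituting into each constraint:
  (1) 5 - 2(0) + 3(0) + 0 = 5 ✓
  (2) 0 < 7 ✓
  (3) 0 = 3 × 0, remainder 0 ✓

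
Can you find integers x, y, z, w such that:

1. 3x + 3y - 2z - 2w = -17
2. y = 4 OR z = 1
Yes

Take x = -5, y = 0, z = 1, w = 0. Substituting into each constraint:
  (1) 3(-5) + 3(0) - 2(1) - 2(0) = -17 ✓
  (2) z = 1, target 1 ✓ (second branch holds)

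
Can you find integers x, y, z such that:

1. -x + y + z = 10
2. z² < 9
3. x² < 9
Yes

Take x = 0, y = 10, z = 0. Substituting into each constraint:
  (1) 0 + 10 + 0 = 10 ✓
  (2) z² = (0)² = 0, and 0 < 9 ✓
  (3) x² = (0)² = 0, and 0 < 9 ✓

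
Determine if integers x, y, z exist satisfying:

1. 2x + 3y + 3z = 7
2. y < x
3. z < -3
Yes

Take x = 5, y = 4, z = -5. Substituting into each constraint:
  (1) 2(5) + 3(4) + 3(-5) = 7 ✓
  (2) 4 < 5 ✓
  (3) -5 < -3 ✓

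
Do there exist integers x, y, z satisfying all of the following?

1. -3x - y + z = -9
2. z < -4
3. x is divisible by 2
Yes

Take x = 0, y = 4, z = -5. Substituting into each constraint:
  (1) -3(0) + (-4) + (-5) = -9 ✓
  (2) -5 < -4 ✓
  (3) 0 = 2 × 0, remainder 0 ✓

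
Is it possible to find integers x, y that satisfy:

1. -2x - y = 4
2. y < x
Yes

Take x = -1, y = -2. Substituting into each constraint:
  (1) -2(-1) + 2 = 4 ✓
  (2) -2 < -1 ✓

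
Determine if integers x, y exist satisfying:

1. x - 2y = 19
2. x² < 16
Yes

Take x = -1, y = -10. Substituting into each constraint:
  (1) (-1) - 2(-10) = 19 ✓
  (2) x² = (-1)² = 1, and 1 < 16 ✓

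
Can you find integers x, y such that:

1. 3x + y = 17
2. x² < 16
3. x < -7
No

A contradictory subset is {x² < 16, x < -7}. No integer assignment can satisfy these jointly:

  - x² < 16: restricts x to |x| ≤ 3
  - x < -7: bounds one variable relative to a constant

Direct contradiction: the bounds on x require x ≥ -3 and x ≤ -8 simultaneously, which is empty.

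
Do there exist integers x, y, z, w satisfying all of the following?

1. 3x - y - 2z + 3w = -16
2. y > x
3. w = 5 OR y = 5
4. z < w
Yes

Take x = -8, y = -1, z = 4, w = 5. Substituting into each constraint:
  (1) 3(-8) + 1 - 2(4) + 3(5) = -16 ✓
  (2) -1 > -8 ✓
  (3) w = 5, target 5 ✓ (first branch holds)
  (4) 4 < 5 ✓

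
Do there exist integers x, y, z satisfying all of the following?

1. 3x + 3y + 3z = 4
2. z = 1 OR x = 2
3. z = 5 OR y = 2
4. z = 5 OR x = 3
No

Even the single constraint (3x + 3y + 3z = 4) is infeasible over the integers.

  - 3x + 3y + 3z = 4: every term on the left is divisible by 3, so the LHS ≡ 0 (mod 3), but the RHS 4 is not — no integer solution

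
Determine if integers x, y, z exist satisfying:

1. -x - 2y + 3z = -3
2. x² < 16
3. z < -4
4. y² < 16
No

The full constraint system is jointly infeasible over the integers. Each constraint and what it forces:

  - -x - 2y + 3z = -3: is a linear equation tying the variables together
  - x² < 16: restricts x to |x| ≤ 3
  - z < -4: bounds one variable relative to a constant
  - y² < 16: restricts y to |y| ≤ 3

Range argument: with x ∈ [-3, 3], y ∈ [-3, 3], z ∈ [−∞, -5], the left side of the equation is at most -6, but the right side is -3 > -6. No integer solution exists.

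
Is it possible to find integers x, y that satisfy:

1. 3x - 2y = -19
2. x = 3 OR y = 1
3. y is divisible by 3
No

The full constraint system is jointly infeasible over the integers. Each constraint and what it forces:

  - 3x - 2y = -19: is a linear equation tying the variables together
  - x = 3 OR y = 1: forces a choice: either x = 3 or y = 1
  - y is divisible by 3: restricts y to multiples of 3

Modular obstruction: writing y = 3y', every remaining term of the linear equation is divisible by 3, so the left side is ≡ 0 (mod 3); but the right side -19 ≡ 2 (mod 3). No integers can satisfy it.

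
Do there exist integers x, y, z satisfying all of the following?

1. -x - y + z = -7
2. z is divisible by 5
Yes

Take x = 7, y = 0, z = 0. Substituting into each constraint:
  (1) (-7) + 0 + 0 = -7 ✓
  (2) 0 = 5 × 0, remainder 0 ✓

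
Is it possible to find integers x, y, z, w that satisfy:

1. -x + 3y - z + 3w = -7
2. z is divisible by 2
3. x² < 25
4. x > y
Yes

Take x = 1, y = 0, z = 0, w = -2. Substituting into each constraint:
  (1) (-1) + 3(0) + 0 + 3(-2) = -7 ✓
  (2) 0 = 2 × 0, remainder 0 ✓
  (3) x² = (1)² = 1, and 1 < 25 ✓
  (4) 1 > 0 ✓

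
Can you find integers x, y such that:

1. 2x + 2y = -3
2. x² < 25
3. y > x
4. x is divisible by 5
No

Even the single constraint (2x + 2y = -3) is infeasible over the integers.

  - 2x + 2y = -3: every term on the left is divisible by 2, so the LHS ≡ 0 (mod 2), but the RHS -3 is not — no integer solution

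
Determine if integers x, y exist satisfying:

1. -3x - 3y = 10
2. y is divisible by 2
No

Even the single constraint (-3x - 3y = 10) is infeasible over the integers.

  - -3x - 3y = 10: every term on the left is divisible by 3, so the LHS ≡ 0 (mod 3), but the RHS 10 is not — no integer solution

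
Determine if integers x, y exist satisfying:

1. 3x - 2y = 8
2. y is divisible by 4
Yes

Take x = 8, y = 8. Substituting into each constraint:
  (1) 3(8) - 2(8) = 8 ✓
  (2) 8 = 4 × 2, remainder 0 ✓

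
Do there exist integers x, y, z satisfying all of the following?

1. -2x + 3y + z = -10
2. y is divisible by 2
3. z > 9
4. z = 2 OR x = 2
Yes

Take x = 2, y = -6, z = 12. Substituting into each constraint:
  (1) -2(2) + 3(-6) + 12 = -10 ✓
  (2) -6 = 2 × -3, remainder 0 ✓
  (3) 12 > 9 ✓
  (4) x = 2, target 2 ✓ (second branch holds)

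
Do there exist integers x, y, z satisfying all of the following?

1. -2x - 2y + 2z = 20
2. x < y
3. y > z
Yes

Take x = -11, y = 0, z = -1. Substituting into each constraint:
  (1) -2(-11) - 2(0) + 2(-1) = 20 ✓
  (2) -11 < 0 ✓
  (3) 0 > -1 ✓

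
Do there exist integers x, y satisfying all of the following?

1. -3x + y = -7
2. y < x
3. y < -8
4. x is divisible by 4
Yes

Take x = -4, y = -19. Substituting into each constraint:
  (1) -3(-4) + (-19) = -7 ✓
  (2) -19 < -4 ✓
  (3) -19 < -8 ✓
  (4) -4 = 4 × -1, remainder 0 ✓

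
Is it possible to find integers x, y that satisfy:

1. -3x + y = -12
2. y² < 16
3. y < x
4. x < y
No

A contradictory subset is {y < x, x < y}. No integer assignment can satisfy these jointly:

  - y < x: bounds one variable relative to another variable
  - x < y: bounds one variable relative to another variable

Direct contradiction: x > y and y > x cannot both hold.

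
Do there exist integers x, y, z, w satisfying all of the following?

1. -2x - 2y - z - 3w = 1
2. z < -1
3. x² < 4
Yes

Take x = 0, y = 0, z = -4, w = 1. Substituting into each constraint:
  (1) -2(0) - 2(0) + 4 - 3(1) = 1 ✓
  (2) -4 < -1 ✓
  (3) x² = (0)² = 0, and 0 < 4 ✓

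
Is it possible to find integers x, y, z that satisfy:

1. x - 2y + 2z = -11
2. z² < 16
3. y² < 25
Yes

Take x = -9, y = 0, z = -1. Substituting into each constraint:
  (1) (-9) - 2(0) + 2(-1) = -11 ✓
  (2) z² = (-1)² = 1, and 1 < 16 ✓
  (3) y² = (0)² = 0, and 0 < 25 ✓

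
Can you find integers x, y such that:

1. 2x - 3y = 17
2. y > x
Yes

Take x = -20, y = -19. Substituting into each constraint:
  (1) 2(-20) - 3(-19) = 17 ✓
  (2) -19 > -20 ✓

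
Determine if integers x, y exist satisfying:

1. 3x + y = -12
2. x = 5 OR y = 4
Yes

Take x = 5, y = -27. Substituting into each constraint:
  (1) 3(5) + (-27) = -12 ✓
  (2) x = 5, target 5 ✓ (first branch holds)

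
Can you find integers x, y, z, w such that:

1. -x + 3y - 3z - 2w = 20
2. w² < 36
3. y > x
Yes

Take x = 1, y = 2, z = -5, w = 0. Substituting into each constraint:
  (1) (-1) + 3(2) - 3(-5) - 2(0) = 20 ✓
  (2) w² = (0)² = 0, and 0 < 36 ✓
  (3) 2 > 1 ✓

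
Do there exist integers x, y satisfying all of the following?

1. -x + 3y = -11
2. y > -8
Yes

Take x = 2, y = -3. Substituting into each constraint:
  (1) (-2) + 3(-3) = -11 ✓
  (2) -3 > -8 ✓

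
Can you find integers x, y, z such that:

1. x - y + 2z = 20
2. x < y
Yes

Take x = 0, y = 2, z = 11. Substituting into each constraint:
  (1) 0 + (-2) + 2(11) = 20 ✓
  (2) 0 < 2 ✓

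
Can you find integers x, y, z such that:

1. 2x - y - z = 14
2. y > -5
Yes

Take x = 0, y = 0, z = -14. Substituting into each constraint:
  (1) 2(0) + 0 + 14 = 14 ✓
  (2) 0 > -5 ✓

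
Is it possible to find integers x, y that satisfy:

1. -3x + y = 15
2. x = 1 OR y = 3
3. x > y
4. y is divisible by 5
No

A contradictory subset is {-3x + y = 15, x = 1 OR y = 3, x > y}. No integer assignment can satisfy these jointly:

  - -3x + y = 15: is a linear equation tying the variables together
  - x = 1 OR y = 3: forces a choice: either x = 1 or y = 3
  - x > y: bounds one variable relative to another variable

Split on the disjunction (x = 1 OR y = 3):
  • If x = 1: the equation forces y = 18, giving (x, y) = (1, 18), which violates x > y.
  • If y = 3: the equation forces x = -4, giving (y, x) = (3, -4), which violates x > y.
Both branches are infeasible, so the system has no integer solution.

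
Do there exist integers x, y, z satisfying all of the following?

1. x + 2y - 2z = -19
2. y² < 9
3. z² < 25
Yes

Take x = -19, y = 0, z = 0. Substituting into each constraint:
  (1) (-19) + 2(0) - 2(0) = -19 ✓
  (2) y² = (0)² = 0, and 0 < 9 ✓
  (3) z² = (0)² = 0, and 0 < 25 ✓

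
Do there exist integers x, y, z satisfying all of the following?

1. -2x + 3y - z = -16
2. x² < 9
Yes

Take x = 0, y = -5, z = 1. Substituting into each constraint:
  (1) -2(0) + 3(-5) + (-1) = -16 ✓
  (2) x² = (0)² = 0, and 0 < 9 ✓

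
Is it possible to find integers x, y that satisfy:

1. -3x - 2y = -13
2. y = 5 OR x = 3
Yes

Take x = 3, y = 2. Substituting into each constraint:
  (1) -3(3) - 2(2) = -13 ✓
  (2) x = 3, target 3 ✓ (second branch holds)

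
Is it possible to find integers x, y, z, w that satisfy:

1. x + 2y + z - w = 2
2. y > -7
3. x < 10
Yes

Take x = 0, y = 0, z = 2, w = 0. Substituting into each constraint:
  (1) 0 + 2(0) + 2 + 0 = 2 ✓
  (2) 0 > -7 ✓
  (3) 0 < 10 ✓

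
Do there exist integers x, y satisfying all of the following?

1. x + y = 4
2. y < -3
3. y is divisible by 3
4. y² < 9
No

A contradictory subset is {y < -3, y² < 9}. No integer assignment can satisfy these jointly:

  - y < -3: bounds one variable relative to a constant
  - y² < 9: restricts y to |y| ≤ 2

Direct contradiction: the bounds on y require y ≥ -2 and y ≤ -4 simultaneously, which is empty.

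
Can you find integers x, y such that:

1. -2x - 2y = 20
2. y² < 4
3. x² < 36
No

The full constraint system is jointly infeasible over the integers. Each constraint and what it forces:

  - -2x - 2y = 20: is a linear equation tying the variables together
  - y² < 4: restricts y to |y| ≤ 1
  - x² < 36: restricts x to |x| ≤ 5

Range argument: with x ∈ [-5, 5], y ∈ [-1, 1], the left side of the equation is at most 12, but the right side is 20 > 12. No integer solution exists.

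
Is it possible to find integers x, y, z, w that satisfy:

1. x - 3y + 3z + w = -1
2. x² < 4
Yes

Take x = 0, y = 1, z = 0, w = 2. Substituting into each constraint:
  (1) 0 - 3(1) + 3(0) + 2 = -1 ✓
  (2) x² = (0)² = 0, and 0 < 4 ✓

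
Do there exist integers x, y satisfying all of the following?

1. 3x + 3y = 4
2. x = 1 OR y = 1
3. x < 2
No

Even the single constraint (3x + 3y = 4) is infeasible over the integers.

  - 3x + 3y = 4: every term on the left is divisible by 3, so the LHS ≡ 0 (mod 3), but the RHS 4 is not — no integer solution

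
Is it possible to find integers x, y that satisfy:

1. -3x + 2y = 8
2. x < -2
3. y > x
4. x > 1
No

A contradictory subset is {x < -2, x > 1}. No integer assignment can satisfy these jointly:

  - x < -2: bounds one variable relative to a constant
  - x > 1: bounds one variable relative to a constant

Direct contradiction: the bounds on x require x ≥ 2 and x ≤ -3 simultaneously, which is empty.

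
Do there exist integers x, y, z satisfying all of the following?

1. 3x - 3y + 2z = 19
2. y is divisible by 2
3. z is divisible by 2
Yes

Take x = 5, y = 0, z = 2. Substituting into each constraint:
  (1) 3(5) - 3(0) + 2(2) = 19 ✓
  (2) 0 = 2 × 0, remainder 0 ✓
  (3) 2 = 2 × 1, remainder 0 ✓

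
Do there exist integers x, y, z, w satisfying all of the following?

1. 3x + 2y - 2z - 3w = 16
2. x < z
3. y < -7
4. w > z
Yes

Take x = -20, y = -8, z = -19, w = -18. Substituting into each constraint:
  (1) 3(-20) + 2(-8) - 2(-19) - 3(-18) = 16 ✓
  (2) -20 < -19 ✓
  (3) -8 < -7 ✓
  (4) -18 > -19 ✓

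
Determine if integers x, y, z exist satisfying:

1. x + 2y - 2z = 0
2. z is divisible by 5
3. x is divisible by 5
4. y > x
Yes

Take x = 0, y = 5, z = 5. Substituting into each constraint:
  (1) 0 + 2(5) - 2(5) = 0 ✓
  (2) 5 = 5 × 1, remainder 0 ✓
  (3) 0 = 5 × 0, remainder 0 ✓
  (4) 5 > 0 ✓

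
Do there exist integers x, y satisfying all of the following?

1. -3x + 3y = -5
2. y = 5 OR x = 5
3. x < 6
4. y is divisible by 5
No

Even the single constraint (-3x + 3y = -5) is infeasible over the integers.

  - -3x + 3y = -5: every term on the left is divisible by 3, so the LHS ≡ 0 (mod 3), but the RHS -5 is not — no integer solution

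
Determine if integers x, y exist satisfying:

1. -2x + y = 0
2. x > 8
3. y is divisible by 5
Yes

Take x = 10, y = 20. Substituting into each constraint:
  (1) -2(10) + 20 = 0 ✓
  (2) 10 > 8 ✓
  (3) 20 = 5 × 4, remainder 0 ✓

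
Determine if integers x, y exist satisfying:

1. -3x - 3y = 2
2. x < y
No

Even the single constraint (-3x - 3y = 2) is infeasible over the integers.

  - -3x - 3y = 2: every term on the left is divisible by 3, so the LHS ≡ 0 (mod 3), but the RHS 2 is not — no integer solution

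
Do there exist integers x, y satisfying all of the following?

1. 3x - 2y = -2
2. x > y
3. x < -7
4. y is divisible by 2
Yes

Take x = -10, y = -14. Substituting into each constraint:
  (1) 3(-10) - 2(-14) = -2 ✓
  (2) -10 > -14 ✓
  (3) -10 < -7 ✓
  (4) -14 = 2 × -7, remainder 0 ✓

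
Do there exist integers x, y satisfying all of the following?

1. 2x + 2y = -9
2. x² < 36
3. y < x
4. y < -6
No

Even the single constraint (2x + 2y = -9) is infeasible over the integers.

  - 2x + 2y = -9: every term on the left is divisible by 2, so the LHS ≡ 0 (mod 2), but the RHS -9 is not — no integer solution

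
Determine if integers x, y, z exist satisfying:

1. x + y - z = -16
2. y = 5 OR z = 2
Yes

Take x = -21, y = 5, z = 0. Substituting into each constraint:
  (1) (-21) + 5 + 0 = -16 ✓
  (2) y = 5, target 5 ✓ (first branch holds)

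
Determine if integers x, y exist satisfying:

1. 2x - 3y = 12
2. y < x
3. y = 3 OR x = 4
No

A contradictory subset is {2x - 3y = 12, y = 3 OR x = 4}. No integer assignment can satisfy these jointly:

  - 2x - 3y = 12: is a linear equation tying the variables together
  - y = 3 OR x = 4: forces a choice: either y = 3 or x = 4

Split on the disjunction (y = 3 OR x = 4):
  • If y = 3: with y = 3, every remaining term of the linear equation is divisible by 2, so the left side is ≡ 0 (mod 2); but the right side 21 ≡ 1 (mod 2). No integers can satisfy it.
  • If x = 4: with x = 4, every remaining term of the linear equation is divisible by 3, so the left side is ≡ 0 (mod 3); but the right side 4 ≡ 1 (mod 3). No integers can satisfy it.
Both branches are infeasible, so the system has no integer solution.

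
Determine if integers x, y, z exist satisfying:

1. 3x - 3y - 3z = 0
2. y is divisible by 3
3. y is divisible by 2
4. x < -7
Yes

Take x = -8, y = 0, z = -8. Substituting into each constraint:
  (1) 3(-8) - 3(0) - 3(-8) = 0 ✓
  (2) 0 = 3 × 0, remainder 0 ✓
  (3) 0 = 2 × 0, remainder 0 ✓
  (4) -8 < -7 ✓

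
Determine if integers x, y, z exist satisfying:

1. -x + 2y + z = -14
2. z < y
Yes

Take x = 13, y = 0, z = -1. Substituting into each constraint:
  (1) (-13) + 2(0) + (-1) = -14 ✓
  (2) -1 < 0 ✓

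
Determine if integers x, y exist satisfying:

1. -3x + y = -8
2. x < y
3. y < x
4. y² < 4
No

A contradictory subset is {x < y, y < x}. No integer assignment can satisfy these jointly:

  - x < y: bounds one variable relative to another variable
  - y < x: bounds one variable relative to another variable

Direct contradiction: y > x and x > y cannot both hold.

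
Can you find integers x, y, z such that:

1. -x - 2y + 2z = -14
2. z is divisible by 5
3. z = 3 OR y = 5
Yes

Take x = 14, y = 5, z = 5. Substituting into each constraint:
  (1) (-14) - 2(5) + 2(5) = -14 ✓
  (2) 5 = 5 × 1, remainder 0 ✓
  (3) y = 5, target 5 ✓ (second branch holds)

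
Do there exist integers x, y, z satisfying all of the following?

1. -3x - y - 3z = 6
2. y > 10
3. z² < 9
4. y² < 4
No

A contradictory subset is {y > 10, y² < 4}. No integer assignment can satisfy these jointly:

  - y > 10: bounds one variable relative to a constant
  - y² < 4: restricts y to |y| ≤ 1

Direct contradiction: the bounds on y require y ≥ 11 and y ≤ 1 simultaneously, which is empty.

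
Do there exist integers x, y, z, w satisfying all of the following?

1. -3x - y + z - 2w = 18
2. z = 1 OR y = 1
Yes

Take x = 0, y = 1, z = -1, w = -10. Substituting into each constraint:
  (1) -3(0) + (-1) + (-1) - 2(-10) = 18 ✓
  (2) y = 1, target 1 ✓ (second branch holds)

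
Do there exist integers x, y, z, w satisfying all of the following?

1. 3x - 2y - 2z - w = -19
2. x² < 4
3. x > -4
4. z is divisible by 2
Yes

Take x = 0, y = 0, z = 0, w = 19. Substituting into each constraint:
  (1) 3(0) - 2(0) - 2(0) + (-19) = -19 ✓
  (2) x² = (0)² = 0, and 0 < 4 ✓
  (3) 0 > -4 ✓
  (4) 0 = 2 × 0, remainder 0 ✓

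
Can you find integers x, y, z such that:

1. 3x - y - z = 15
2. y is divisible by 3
Yes

Take x = 0, y = 0, z = -15. Substituting into each constraint:
  (1) 3(0) + 0 + 15 = 15 ✓
  (2) 0 = 3 × 0, remainder 0 ✓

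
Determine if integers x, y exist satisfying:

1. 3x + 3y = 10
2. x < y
No

Even the single constraint (3x + 3y = 10) is infeasible over the integers.

  - 3x + 3y = 10: every term on the left is divisible by 3, so the LHS ≡ 0 (mod 3), but the RHS 10 is not — no integer solution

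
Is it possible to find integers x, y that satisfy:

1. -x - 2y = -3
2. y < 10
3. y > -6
Yes

Take x = 1, y = 1. Substituting into each constraint:
  (1) (-1) - 2(1) = -3 ✓
  (2) 1 < 10 ✓
  (3) 1 > -6 ✓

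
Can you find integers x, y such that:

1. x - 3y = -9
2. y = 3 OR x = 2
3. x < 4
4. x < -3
No

A contradictory subset is {x - 3y = -9, y = 3 OR x = 2, x < -3}. No integer assignment can satisfy these jointly:

  - x - 3y = -9: is a linear equation tying the variables together
  - y = 3 OR x = 2: forces a choice: either y = 3 or x = 2
  - x < -3: bounds one variable relative to a constant

Split on the disjunction (y = 3 OR x = 2):
  • If y = 3: the equation forces x = 0, which contradicts the bound x ≤ -4.
  • If x = 2: this contradicts the bound x ≤ -4.
Both branches are infeasible, so the system has no integer solution.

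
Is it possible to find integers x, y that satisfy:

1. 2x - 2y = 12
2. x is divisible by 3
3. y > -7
Yes

Take x = 0, y = -6. Substituting into each constraint:
  (1) 2(0) - 2(-6) = 12 ✓
  (2) 0 = 3 × 0, remainder 0 ✓
  (3) -6 > -7 ✓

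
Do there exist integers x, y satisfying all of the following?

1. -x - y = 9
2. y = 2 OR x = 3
Yes

Take x = 3, y = -12. Substituting into each constraint:
  (1) (-3) + 12 = 9 ✓
  (2) x = 3, target 3 ✓ (second branch holds)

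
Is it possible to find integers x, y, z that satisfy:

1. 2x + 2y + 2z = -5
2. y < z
No

Even the single constraint (2x + 2y + 2z = -5) is infeasible over the integers.

  - 2x + 2y + 2z = -5: every term on the left is divisible by 2, so the LHS ≡ 0 (mod 2), but the RHS -5 is not — no integer solution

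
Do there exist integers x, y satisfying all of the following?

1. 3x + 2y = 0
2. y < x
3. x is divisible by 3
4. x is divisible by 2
Yes

Take x = 6, y = -9. Substituting into each constraint:
  (1) 3(6) + 2(-9) = 0 ✓
  (2) -9 < 6 ✓
  (3) 6 = 3 × 2, remainder 0 ✓
  (4) 6 = 2 × 3, remainder 0 ✓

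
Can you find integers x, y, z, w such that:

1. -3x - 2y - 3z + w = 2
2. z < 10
Yes

Take x = 0, y = 0, z = 0, w = 2. Substituting into each constraint:
  (1) -3(0) - 2(0) - 3(0) + 2 = 2 ✓
  (2) 0 < 10 ✓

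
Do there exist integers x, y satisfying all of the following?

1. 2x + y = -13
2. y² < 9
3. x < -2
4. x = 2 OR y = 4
No

A contradictory subset is {y² < 9, x < -2, x = 2 OR y = 4}. No integer assignment can satisfy these jointly:

  - y² < 9: restricts y to |y| ≤ 2
  - x < -2: bounds one variable relative to a constant
  - x = 2 OR y = 4: forces a choice: either x = 2 or y = 4

Split on the disjunction (x = 2 OR y = 4):
  • If x = 2: this contradicts the bound x ≤ -3.
  • If y = 4: this contradicts y² < 9, which requires |y| ≤ 2.
Both branches are infeasible, so the system has no integer solution.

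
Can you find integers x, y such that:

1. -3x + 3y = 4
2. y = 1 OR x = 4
No

Even the single constraint (-3x + 3y = 4) is infeasible over the integers.

  - -3x + 3y = 4: every term on the left is divisible by 3, so the LHS ≡ 0 (mod 3), but the RHS 4 is not — no integer solution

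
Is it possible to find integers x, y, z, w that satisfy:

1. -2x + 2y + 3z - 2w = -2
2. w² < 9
Yes

Take x = 0, y = 0, z = 0, w = 1. Substituting into each constraint:
  (1) -2(0) + 2(0) + 3(0) - 2(1) = -2 ✓
  (2) w² = (1)² = 1, and 1 < 9 ✓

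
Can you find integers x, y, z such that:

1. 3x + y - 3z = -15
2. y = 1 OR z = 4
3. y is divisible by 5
Yes

Take x = -6, y = 15, z = 4. Substituting into each constraint:
  (1) 3(-6) + 15 - 3(4) = -15 ✓
  (2) z = 4, target 4 ✓ (second branch holds)
  (3) 15 = 5 × 3, remainder 0 ✓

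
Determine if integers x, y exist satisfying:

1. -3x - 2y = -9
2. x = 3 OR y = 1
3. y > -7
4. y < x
Yes

Take x = 3, y = 0. Substituting into each constraint:
  (1) -3(3) - 2(0) = -9 ✓
  (2) x = 3, target 3 ✓ (first branch holds)
  (3) 0 > -7 ✓
  (4) 0 < 3 ✓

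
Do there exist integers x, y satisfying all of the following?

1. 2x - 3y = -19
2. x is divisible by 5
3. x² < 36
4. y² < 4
No

The full constraint system is jointly infeasible over the integers. Each constraint and what it forces:

  - 2x - 3y = -19: is a linear equation tying the variables together
  - x is divisible by 5: restricts x to multiples of 5
  - x² < 36: restricts x to |x| ≤ 5
  - y² < 4: restricts y to |y| ≤ 1

Range argument: with x ∈ [-5, 5], y ∈ [-1, 1], the left side of the equation is at least -13, but the right side is -19 < -13. No integer solution exists.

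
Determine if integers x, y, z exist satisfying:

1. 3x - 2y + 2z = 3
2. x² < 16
Yes

Take x = 1, y = 0, z = 0. Substituting into each constraint:
  (1) 3(1) - 2(0) + 2(0) = 3 ✓
  (2) x² = (1)² = 1, and 1 < 16 ✓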